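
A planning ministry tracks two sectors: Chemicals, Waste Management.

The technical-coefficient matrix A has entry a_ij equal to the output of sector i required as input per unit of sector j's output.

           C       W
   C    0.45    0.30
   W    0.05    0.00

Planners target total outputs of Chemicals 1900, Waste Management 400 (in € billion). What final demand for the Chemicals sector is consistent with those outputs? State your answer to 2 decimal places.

d_C = 925.00

I − A =
  [   0.55    -0.30]
  [  -0.05     1.00]
d = (I − A) x:
  d_C = (+0.55)·1900 + (-0.30)·400 = 925.00
  d_W = (-0.05)·1900 + (+1.00)·400 = 305.00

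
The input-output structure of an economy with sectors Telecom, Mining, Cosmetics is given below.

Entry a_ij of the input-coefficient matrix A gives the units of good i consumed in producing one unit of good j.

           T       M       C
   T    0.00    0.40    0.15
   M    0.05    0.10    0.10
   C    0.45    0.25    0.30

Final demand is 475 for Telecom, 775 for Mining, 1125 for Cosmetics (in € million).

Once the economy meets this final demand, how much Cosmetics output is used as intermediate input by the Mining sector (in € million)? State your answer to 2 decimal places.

I − A =
  [   1.00    -0.40    -0.15]
  [  -0.05     0.90    -0.10]
  [  -0.45    -0.25     0.70]
Cofactors of I−A, C_ij = (−1)^(i+j)·(minor ij) (rows/columns in the sector order above):
  C_11 = (0.90)(0.70) − (-0.10)(-0.25) = 0.6050
  C_12 = −[(-0.05)(0.70) − (-0.10)(-0.45)] = 0.0800
  C_13 = (-0.05)(-0.25) − (0.90)(-0.45) = 0.4175
  C_21 = −[(-0.40)(0.70) − (-0.15)(-0.25)] = 0.3175
  C_22 = (1.00)(0.70) − (-0.15)(-0.45) = 0.6325
  C_23 = −[(1.00)(-0.25) − (-0.40)(-0.45)] = 0.4300
  C_31 = (-0.40)(-0.10) − (-0.15)(0.90) = 0.1750
  C_32 = −[(1.00)(-0.10) − (-0.15)(-0.05)] = 0.1075
  C_33 = (1.00)(0.90) − (-0.40)(-0.05) = 0.8800
det(I−A) = Σ_j (I−A)_1j·C_1j = (1.00)(0.6050) + (-0.40)(0.0800) + (-0.15)(0.4175) = 0.510375
adj(I−A) = Cᵀ =
  [ 0.6050   0.3175   0.1750]
  [ 0.0800   0.6325   0.1075]
  [ 0.4175   0.4300   0.8800]
(I − A)⁻¹ = adj(I−A) / det(I−A) ≈
  [   1.1854     0.6221     0.3429]
  [   0.1567     1.2393     0.2106]
  [   0.8180     0.8425     1.7242]
First solve x = (I − A)⁻¹ d = adj(I−A)·d / det(I−A); in particular x_M = (0.0800·475 + 0.6325·775 + 0.1075·1125) / 0.510375 = 649.125 / 0.510375 ≈ 1271.8589.
Intermediate flow from C to M: z_CM = a_CM · x_M = 0.25 × 649.125 / 0.510375 = 162.28125 / 0.510375 ≈ 317.96.

z_CM = 317.96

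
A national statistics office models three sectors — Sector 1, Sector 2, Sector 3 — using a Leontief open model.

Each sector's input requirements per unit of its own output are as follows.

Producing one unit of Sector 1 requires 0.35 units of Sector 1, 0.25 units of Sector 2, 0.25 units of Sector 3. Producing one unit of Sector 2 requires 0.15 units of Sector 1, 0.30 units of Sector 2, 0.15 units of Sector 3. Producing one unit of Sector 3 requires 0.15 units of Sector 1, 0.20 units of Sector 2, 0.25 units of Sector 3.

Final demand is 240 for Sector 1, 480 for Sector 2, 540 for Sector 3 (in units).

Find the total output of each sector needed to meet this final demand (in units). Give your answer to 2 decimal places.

x_1 = 1008.85, x_2 = 1429.50, x_3 = 1342.18

I − A =
  [   0.65    -0.15    -0.15]
  [  -0.25     0.70    -0.20]
  [  -0.25    -0.15     0.75]
Cofactors of I−A, C_ij = (−1)^(i+j)·(minor ij) (rows/columns in the sector order above):
  C_11 = (0.70)(0.75) − (-0.20)(-0.15) = 0.4950
  C_12 = −[(-0.25)(0.75) − (-0.20)(-0.25)] = 0.2375
  C_13 = (-0.25)(-0.15) − (0.70)(-0.25) = 0.2125
  C_21 = −[(-0.15)(0.75) − (-0.15)(-0.15)] = 0.1350
  C_22 = (0.65)(0.75) − (-0.15)(-0.25) = 0.4500
  C_23 = −[(0.65)(-0.15) − (-0.15)(-0.25)] = 0.1350
  C_31 = (-0.15)(-0.20) − (-0.15)(0.70) = 0.1350
  C_32 = −[(0.65)(-0.20) − (-0.15)(-0.25)] = 0.1675
  C_33 = (0.65)(0.70) − (-0.15)(-0.25) = 0.4175
det(I−A) = Σ_j (I−A)_1j·C_1j = (0.65)(0.4950) + (-0.15)(0.2375) + (-0.15)(0.2125) = 0.25425
adj(I−A) = Cᵀ =
  [ 0.4950   0.1350   0.1350]
  [ 0.2375   0.4500   0.1675]
  [ 0.2125   0.1350   0.4175]
(I − A)⁻¹ = adj(I−A) / det(I−A) ≈
  [   1.9469     0.5310     0.5310]
  [   0.9341     1.7699     0.6588]
  [   0.8358     0.5310     1.6421]
x = (I − A)⁻¹ d = adj(I−A)·d / det(I−A), with det(I−A) = 0.25425:
  x_1 = (0.4950·240 + 0.1350·480 + 0.1350·540) / 0.25425 = 256.50 / 0.25425 ≈ 1008.85
  x_2 = (0.2375·240 + 0.4500·480 + 0.1675·540) / 0.25425 = 363.45 / 0.25425 ≈ 1429.50
  x_3 = (0.2125·240 + 0.1350·480 + 0.4175·540) / 0.25425 = 341.25 / 0.25425 ≈ 1342.18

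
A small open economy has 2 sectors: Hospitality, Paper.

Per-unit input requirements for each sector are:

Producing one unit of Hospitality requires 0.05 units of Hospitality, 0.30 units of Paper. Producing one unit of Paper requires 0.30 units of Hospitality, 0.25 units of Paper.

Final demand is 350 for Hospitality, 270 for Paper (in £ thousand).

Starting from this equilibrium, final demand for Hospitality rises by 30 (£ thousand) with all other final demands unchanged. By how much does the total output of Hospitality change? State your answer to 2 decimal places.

I − A =
  [   0.95    -0.30]
  [  -0.30     0.75]
det(I−A) = (0.95)(0.75) − (-0.30)(-0.30) = 0.6225
adj(I−A) = [[0.75, 0.30], [0.30, 0.95]]
(I − A)⁻¹ = adj(I−A) / det(I−A) ≈
  [   1.2048     0.4819]
  [   0.4819     1.5261]
Δx = (I − A)⁻¹ Δd with Δd having +30 in the Hospitality component and 0 elsewhere.
So Δx_1 = L_11 · (+30), where L_11 = adj(I−A)_11 / det(I−A) = 0.75 / 0.6225.
Δx_1 = 0.75 × (+30) / 0.6225 = 22.50 / 0.6225 ≈ 36.14.

Δx_1 = 36.14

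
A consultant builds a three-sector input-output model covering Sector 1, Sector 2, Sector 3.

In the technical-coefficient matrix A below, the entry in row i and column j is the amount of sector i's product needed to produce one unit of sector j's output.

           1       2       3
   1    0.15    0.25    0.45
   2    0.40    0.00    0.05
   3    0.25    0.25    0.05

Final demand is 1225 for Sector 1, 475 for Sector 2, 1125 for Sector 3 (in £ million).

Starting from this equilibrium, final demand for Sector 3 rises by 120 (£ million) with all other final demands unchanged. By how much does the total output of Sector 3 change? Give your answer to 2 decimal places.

I − A =
  [   0.85    -0.25    -0.45]
  [  -0.40     1.00    -0.05]
  [  -0.25    -0.25     0.95]
Cofactors of I−A, C_ij = (−1)^(i+j)·(minor ij) (rows/columns in the sector order above):
  C_11 = (1.00)(0.95) − (-0.05)(-0.25) = 0.9375
  C_12 = −[(-0.40)(0.95) − (-0.05)(-0.25)] = 0.3925
  C_13 = (-0.40)(-0.25) − (1.00)(-0.25) = 0.3500
  C_21 = −[(-0.25)(0.95) − (-0.45)(-0.25)] = 0.3500
  C_22 = (0.85)(0.95) − (-0.45)(-0.25) = 0.6950
  C_23 = −[(0.85)(-0.25) − (-0.25)(-0.25)] = 0.2750
  C_31 = (-0.25)(-0.05) − (-0.45)(1.00) = 0.4625
  C_32 = −[(0.85)(-0.05) − (-0.45)(-0.40)] = 0.2225
  C_33 = (0.85)(1.00) − (-0.25)(-0.40) = 0.7500
det(I−A) = Σ_j (I−A)_1j·C_1j = (0.85)(0.9375) + (-0.25)(0.3925) + (-0.45)(0.3500) = 0.54125
adj(I−A) = Cᵀ =
  [ 0.9375   0.3500   0.4625]
  [ 0.3925   0.6950   0.2225]
  [ 0.3500   0.2750   0.7500]
(I − A)⁻¹ = adj(I−A) / det(I−A) ≈
  [   1.7321     0.6467     0.8545]
  [   0.7252     1.2841     0.4111]
  [   0.6467     0.5081     1.3857]
Δx = (I − A)⁻¹ Δd with Δd having +120 in the Sector 3 component and 0 elsewhere.
So Δx_3 = L_33 · (+120), where L_33 = adj(I−A)_33 / det(I−A) = 0.7500 / 0.54125.
Δx_3 = 0.7500 × (+120) / 0.54125 = 90.00 / 0.54125 ≈ 166.28.

Δx_3 = 166.28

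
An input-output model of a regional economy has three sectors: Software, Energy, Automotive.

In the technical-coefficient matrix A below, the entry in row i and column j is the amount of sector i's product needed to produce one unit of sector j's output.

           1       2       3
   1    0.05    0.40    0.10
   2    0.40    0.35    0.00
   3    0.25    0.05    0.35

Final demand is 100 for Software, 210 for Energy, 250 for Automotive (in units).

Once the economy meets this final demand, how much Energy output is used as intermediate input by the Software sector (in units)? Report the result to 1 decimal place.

I − A =
  [   0.95    -0.40    -0.10]
  [  -0.40     0.65     0.00]
  [  -0.25    -0.05     0.65]
Cofactors of I−A, C_ij = (−1)^(i+j)·(minor ij) (rows/columns in the sector order above):
  C_11 = (0.65)(0.65) − (0.00)(-0.05) = 0.4225
  C_12 = −[(-0.40)(0.65) − (0.00)(-0.25)] = 0.2600
  C_13 = (-0.40)(-0.05) − (0.65)(-0.25) = 0.1825
  C_21 = −[(-0.40)(0.65) − (-0.10)(-0.05)] = 0.2650
  C_22 = (0.95)(0.65) − (-0.10)(-0.25) = 0.5925
  C_23 = −[(0.95)(-0.05) − (-0.40)(-0.25)] = 0.1475
  C_31 = (-0.40)(0.00) − (-0.10)(0.65) = 0.0650
  C_32 = −[(0.95)(0.00) − (-0.10)(-0.40)] = 0.0400
  C_33 = (0.95)(0.65) − (-0.40)(-0.40) = 0.4575
det(I−A) = Σ_j (I−A)_1j·C_1j = (0.95)(0.4225) + (-0.40)(0.2600) + (-0.10)(0.1825) = 0.279125
adj(I−A) = Cᵀ =
  [ 0.4225   0.2650   0.0650]
  [ 0.2600   0.5925   0.0400]
  [ 0.1825   0.1475   0.4575]
(I − A)⁻¹ = adj(I−A) / det(I−A) ≈
  [   1.5137     0.9494     0.2329]
  [   0.9315     2.1227     0.1433]
  [   0.6538     0.5284     1.6391]
First solve x = (I − A)⁻¹ d = adj(I−A)·d / det(I−A); in particular x_1 = (0.4225·100 + 0.2650·210 + 0.0650·250) / 0.279125 = 114.15 / 0.279125 ≈ 408.957.
Intermediate flow from 2 to 1: z_21 = a_21 · x_1 = 0.40 × 114.15 / 0.279125 = 45.66 / 0.279125 ≈ 163.6.

z_21 = 163.6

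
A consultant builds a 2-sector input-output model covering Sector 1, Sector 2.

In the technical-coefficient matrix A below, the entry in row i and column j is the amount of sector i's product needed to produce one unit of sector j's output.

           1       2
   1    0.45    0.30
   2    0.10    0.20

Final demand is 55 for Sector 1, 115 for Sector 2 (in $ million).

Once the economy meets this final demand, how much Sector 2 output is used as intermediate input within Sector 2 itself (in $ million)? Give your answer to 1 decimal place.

z_22 = 33.5

I − A =
  [   0.55    -0.30]
  [  -0.10     0.80]
det(I−A) = (0.55)(0.80) − (-0.30)(-0.10) = 0.4100
adj(I−A) = [[0.80, 0.30], [0.10, 0.55]]
(I − A)⁻¹ = adj(I−A) / det(I−A) ≈
  [   1.9512     0.7317]
  [   0.2439     1.3415]
First solve x = (I − A)⁻¹ d = adj(I−A)·d / det(I−A); in particular x_2 = (0.10·55 + 0.55·115) / 0.4100 = 68.75 / 0.4100 ≈ 167.683.
Intermediate flow from 2 to 2: z_22 = a_22 · x_2 = 0.20 × 68.75 / 0.4100 = 13.75 / 0.4100 ≈ 33.5.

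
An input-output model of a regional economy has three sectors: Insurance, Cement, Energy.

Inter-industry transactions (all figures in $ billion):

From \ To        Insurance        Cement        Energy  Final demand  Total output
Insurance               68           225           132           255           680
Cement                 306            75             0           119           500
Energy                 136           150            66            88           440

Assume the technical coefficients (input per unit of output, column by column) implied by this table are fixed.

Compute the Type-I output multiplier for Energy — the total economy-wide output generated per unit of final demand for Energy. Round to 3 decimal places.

Technical coefficients a_ij = z_ij / X_j:
  a_11 = 68/680 = 0.10, a_21 = 306/680 = 0.45, a_31 = 136/680 = 0.20
  a_12 = 225/500 = 0.45, a_22 = 75/500 = 0.15, a_32 = 150/500 = 0.30
  a_13 = 132/440 = 0.30, a_23 = 0/440 = 0.00, a_33 = 66/440 = 0.15
I − A =
  [   0.90    -0.45    -0.30]
  [  -0.45     0.85     0.00]
  [  -0.20    -0.30     0.85]
Cofactors of I−A, C_ij = (−1)^(i+j)·(minor ij) (rows/columns in the sector order above):
  C_11 = (0.85)(0.85) − (0.00)(-0.30) = 0.7225
  C_12 = −[(-0.45)(0.85) − (0.00)(-0.20)] = 0.3825
  C_13 = (-0.45)(-0.30) − (0.85)(-0.20) = 0.3050
  C_21 = −[(-0.45)(0.85) − (-0.30)(-0.30)] = 0.4725
  C_22 = (0.90)(0.85) − (-0.30)(-0.20) = 0.7050
  C_23 = −[(0.90)(-0.30) − (-0.45)(-0.20)] = 0.3600
  C_31 = (-0.45)(0.00) − (-0.30)(0.85) = 0.2550
  C_32 = −[(0.90)(0.00) − (-0.30)(-0.45)] = 0.1350
  C_33 = (0.90)(0.85) − (-0.45)(-0.45) = 0.5625
det(I−A) = Σ_j (I−A)_1j·C_1j = (0.90)(0.7225) + (-0.45)(0.3825) + (-0.30)(0.3050) = 0.386625
adj(I−A) = Cᵀ =
  [ 0.7225   0.4725   0.2550]
  [ 0.3825   0.7050   0.1350]
  [ 0.3050   0.3600   0.5625]
(I − A)⁻¹ = adj(I−A) / det(I−A) ≈
  [   1.8687     1.2221     0.6596]
  [   0.9893     1.8235     0.3492]
  [   0.7889     0.9311     1.4549]
The output multiplier for sector j is the column-j sum of the Leontief inverse (I − A)⁻¹ = adj(I−A) / det(I−A).
Column 3 of adj(I−A): (0.2550, 0.1350, 0.5625); det(I−A) = 0.386625.
m_3 = (0.2550 + 0.1350 + 0.5625) / 0.386625 = 0.9525 / 0.386625 ≈ 2.464.

m_3 = 2.464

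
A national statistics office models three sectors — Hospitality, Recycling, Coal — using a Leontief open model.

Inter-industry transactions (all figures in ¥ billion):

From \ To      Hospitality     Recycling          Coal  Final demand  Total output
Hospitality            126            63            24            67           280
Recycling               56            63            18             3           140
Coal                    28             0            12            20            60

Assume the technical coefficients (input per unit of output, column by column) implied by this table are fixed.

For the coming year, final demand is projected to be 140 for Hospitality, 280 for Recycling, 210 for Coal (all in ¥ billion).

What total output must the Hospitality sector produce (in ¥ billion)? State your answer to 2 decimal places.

Technical coefficients a_ij = z_ij / X_j:
  a_HH = 126/280 = 0.45, a_RH = 56/280 = 0.20, a_CH = 28/280 = 0.10
  a_HR = 63/140 = 0.45, a_RR = 63/140 = 0.45, a_CR = 0/140 = 0.00
  a_HC = 24/60 = 0.40, a_RC = 18/60 = 0.30, a_CC = 12/60 = 0.20
I − A =
  [   0.55    -0.45    -0.40]
  [  -0.20     0.55    -0.30]
  [  -0.10     0.00     0.80]
Cofactors of I−A, C_ij = (−1)^(i+j)·(minor ij) (rows/columns in the sector order above):
  C_11 = (0.55)(0.80) − (-0.30)(0.00) = 0.4400
  C_12 = −[(-0.20)(0.80) − (-0.30)(-0.10)] = 0.1900
  C_13 = (-0.20)(0.00) − (0.55)(-0.10) = 0.0550
  C_21 = −[(-0.45)(0.80) − (-0.40)(0.00)] = 0.3600
  C_22 = (0.55)(0.80) − (-0.40)(-0.10) = 0.4000
  C_23 = −[(0.55)(0.00) − (-0.45)(-0.10)] = 0.0450
  C_31 = (-0.45)(-0.30) − (-0.40)(0.55) = 0.3550
  C_32 = −[(0.55)(-0.30) − (-0.40)(-0.20)] = 0.2450
  C_33 = (0.55)(0.55) − (-0.45)(-0.20) = 0.2125
det(I−A) = Σ_j (I−A)_1j·C_1j = (0.55)(0.4400) + (-0.45)(0.1900) + (-0.40)(0.0550) = 0.1345
adj(I−A) = Cᵀ =
  [ 0.4400   0.3600   0.3550]
  [ 0.1900   0.4000   0.2450]
  [ 0.0550   0.0450   0.2125]
(I − A)⁻¹ = adj(I−A) / det(I−A) ≈
  [   3.2714     2.6766     2.6394]
  [   1.4126     2.9740     1.8216]
  [   0.4089     0.3346     1.5799]
x = (I − A)⁻¹ d = adj(I−A)·d / det(I−A), with det(I−A) = 0.1345:
  x_H = (0.4400·140 + 0.3600·280 + 0.3550·210) / 0.1345 = 236.95 / 0.1345 ≈ 1761.71
  x_R = (0.1900·140 + 0.4000·280 + 0.2450·210) / 0.1345 = 190.05 / 0.1345 ≈ 1413.01
  x_C = (0.0550·140 + 0.0450·280 + 0.2125·210) / 0.1345 = 64.925 / 0.1345 ≈ 482.71

x_H = 1761.71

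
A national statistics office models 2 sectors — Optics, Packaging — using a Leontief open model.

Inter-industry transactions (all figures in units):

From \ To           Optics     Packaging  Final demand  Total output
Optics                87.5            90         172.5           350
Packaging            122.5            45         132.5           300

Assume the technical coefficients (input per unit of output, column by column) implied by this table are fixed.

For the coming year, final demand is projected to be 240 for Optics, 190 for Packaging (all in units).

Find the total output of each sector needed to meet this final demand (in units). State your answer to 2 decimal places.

x_O = 490.14, x_P = 425.35

Technical coefficients a_ij = z_ij / X_j:
  a_OO = 87.5/350 = 0.25, a_PO = 122.5/350 = 0.35
  a_OP = 90/300 = 0.30, a_PP = 45/300 = 0.15
I − A =
  [   0.75    -0.30]
  [  -0.35     0.85]
det(I−A) = (0.75)(0.85) − (-0.30)(-0.35) = 0.5325
adj(I−A) = [[0.85, 0.30], [0.35, 0.75]]
(I − A)⁻¹ = adj(I−A) / det(I−A) ≈
  [   1.5962     0.5634]
  [   0.6573     1.4085]
x = (I − A)⁻¹ d = adj(I−A)·d / det(I−A), with det(I−A) = 0.5325:
  x_O = (0.85·240 + 0.30·190) / 0.5325 = 261.00 / 0.5325 ≈ 490.14
  x_P = (0.35·240 + 0.75·190) / 0.5325 = 226.50 / 0.5325 ≈ 425.35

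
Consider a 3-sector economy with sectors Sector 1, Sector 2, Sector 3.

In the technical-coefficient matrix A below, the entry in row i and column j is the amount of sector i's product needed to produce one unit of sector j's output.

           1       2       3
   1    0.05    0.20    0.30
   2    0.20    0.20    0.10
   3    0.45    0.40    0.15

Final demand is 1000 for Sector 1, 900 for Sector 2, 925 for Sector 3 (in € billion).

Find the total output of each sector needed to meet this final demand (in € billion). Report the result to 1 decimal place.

I − A =
  [   0.95    -0.20    -0.30]
  [  -0.20     0.80    -0.10]
  [  -0.45    -0.40     0.85]
Cofactors of I−A, C_ij = (−1)^(i+j)·(minor ij) (rows/columns in the sector order above):
  C_11 = (0.80)(0.85) − (-0.10)(-0.40) = 0.6400
  C_12 = −[(-0.20)(0.85) − (-0.10)(-0.45)] = 0.2150
  C_13 = (-0.20)(-0.40) − (0.80)(-0.45) = 0.4400
  C_21 = −[(-0.20)(0.85) − (-0.30)(-0.40)] = 0.2900
  C_22 = (0.95)(0.85) − (-0.30)(-0.45) = 0.6725
  C_23 = −[(0.95)(-0.40) − (-0.20)(-0.45)] = 0.4700
  C_31 = (-0.20)(-0.10) − (-0.30)(0.80) = 0.2600
  C_32 = −[(0.95)(-0.10) − (-0.30)(-0.20)] = 0.1550
  C_33 = (0.95)(0.80) − (-0.20)(-0.20) = 0.7200
det(I−A) = Σ_j (I−A)_1j·C_1j = (0.95)(0.6400) + (-0.20)(0.2150) + (-0.30)(0.4400) = 0.4330
adj(I−A) = Cᵀ =
  [ 0.6400   0.2900   0.2600]
  [ 0.2150   0.6725   0.1550]
  [ 0.4400   0.4700   0.7200]
(I − A)⁻¹ = adj(I−A) / det(I−A) ≈
  [   1.4781     0.6697     0.6005]
  [   0.4965     1.5531     0.3580]
  [   1.0162     1.0855     1.6628]
x = (I − A)⁻¹ d = adj(I−A)·d / det(I−A), with det(I−A) = 0.4330:
  x_1 = (0.6400·1000 + 0.2900·900 + 0.2600·925) / 0.4330 = 1141.50 / 0.4330 ≈ 2636.3
  x_2 = (0.2150·1000 + 0.6725·900 + 0.1550·925) / 0.4330 = 963.625 / 0.4330 ≈ 2225.5
  x_3 = (0.4400·1000 + 0.4700·900 + 0.7200·925) / 0.4330 = 1529.00 / 0.4330 ≈ 3531.2

x_1 = 2636.3, x_2 = 2225.5, x_3 = 3531.2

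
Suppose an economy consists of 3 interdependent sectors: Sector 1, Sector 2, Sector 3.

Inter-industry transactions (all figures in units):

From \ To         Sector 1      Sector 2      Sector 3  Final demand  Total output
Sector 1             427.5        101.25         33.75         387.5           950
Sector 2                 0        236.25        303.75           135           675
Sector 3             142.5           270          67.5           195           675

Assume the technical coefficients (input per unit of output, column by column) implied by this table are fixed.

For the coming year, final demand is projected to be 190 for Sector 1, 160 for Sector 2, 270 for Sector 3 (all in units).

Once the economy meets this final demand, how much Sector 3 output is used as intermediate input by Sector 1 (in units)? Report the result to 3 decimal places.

z_31 = 92.960

Technical coefficients a_ij = z_ij / X_j:
  a_11 = 427.5/950 = 0.45, a_21 = 0/950 = 0.00, a_31 = 142.5/950 = 0.15
  a_12 = 101.25/675 = 0.15, a_22 = 236.25/675 = 0.35, a_32 = 270/675 = 0.40
  a_13 = 33.75/675 = 0.05, a_23 = 303.75/675 = 0.45, a_33 = 67.5/675 = 0.10
I − A =
  [   0.55    -0.15    -0.05]
  [   0.00     0.65    -0.45]
  [  -0.15    -0.40     0.90]
Cofactors of I−A, C_ij = (−1)^(i+j)·(minor ij) (rows/columns in the sector order above):
  C_11 = (0.65)(0.90) − (-0.45)(-0.40) = 0.4050
  C_12 = −[(0.00)(0.90) − (-0.45)(-0.15)] = 0.0675
  C_13 = (0.00)(-0.40) − (0.65)(-0.15) = 0.0975
  C_21 = −[(-0.15)(0.90) − (-0.05)(-0.40)] = 0.1550
  C_22 = (0.55)(0.90) − (-0.05)(-0.15) = 0.4875
  C_23 = −[(0.55)(-0.40) − (-0.15)(-0.15)] = 0.2425
  C_31 = (-0.15)(-0.45) − (-0.05)(0.65) = 0.1000
  C_32 = −[(0.55)(-0.45) − (-0.05)(0.00)] = 0.2475
  C_33 = (0.55)(0.65) − (-0.15)(0.00) = 0.3575
det(I−A) = Σ_j (I−A)_1j·C_1j = (0.55)(0.4050) + (-0.15)(0.0675) + (-0.05)(0.0975) = 0.20775
adj(I−A) = Cᵀ =
  [ 0.4050   0.1550   0.1000]
  [ 0.0675   0.4875   0.2475]
  [ 0.0975   0.2425   0.3575]
(I − A)⁻¹ = adj(I−A) / det(I−A) ≈
  [   1.9495     0.7461     0.4813]
  [   0.3249     2.3466     1.1913]
  [   0.4693     1.1673     1.7208]
First solve x = (I − A)⁻¹ d = adj(I−A)·d / det(I−A); in particular x_1 = (0.4050·190 + 0.1550·160 + 0.1000·270) / 0.20775 = 128.75 / 0.20775 ≈ 619.73526.
Intermediate flow from 3 to 1: z_31 = a_31 · x_1 = 0.15 × 128.75 / 0.20775 = 19.3125 / 0.20775 ≈ 92.960.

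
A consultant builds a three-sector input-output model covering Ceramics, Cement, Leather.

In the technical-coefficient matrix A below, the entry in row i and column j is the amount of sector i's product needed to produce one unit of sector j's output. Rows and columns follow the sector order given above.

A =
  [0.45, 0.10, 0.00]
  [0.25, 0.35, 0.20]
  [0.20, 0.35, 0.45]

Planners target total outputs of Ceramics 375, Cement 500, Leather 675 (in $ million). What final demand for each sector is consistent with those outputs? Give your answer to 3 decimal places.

I − A =
  [   0.55    -0.10     0.00]
  [  -0.25     0.65    -0.20]
  [  -0.20    -0.35     0.55]
d = (I − A) x:
  d_1 = (+0.55)·375 + (-0.10)·500 + (+0.00)·675 = 156.250
  d_2 = (-0.25)·375 + (+0.65)·500 + (-0.20)·675 = 96.250
  d_3 = (-0.20)·375 + (-0.35)·500 + (+0.55)·675 = 121.250

d_1 = 156.250, d_2 = 96.250, d_3 = 121.250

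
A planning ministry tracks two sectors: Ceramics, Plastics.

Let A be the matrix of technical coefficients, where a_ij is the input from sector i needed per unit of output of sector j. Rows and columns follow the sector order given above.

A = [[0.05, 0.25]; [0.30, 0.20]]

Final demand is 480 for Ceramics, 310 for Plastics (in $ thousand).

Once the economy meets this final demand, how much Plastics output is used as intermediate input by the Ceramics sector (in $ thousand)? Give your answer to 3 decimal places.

I − A =
  [   0.95    -0.25]
  [  -0.30     0.80]
det(I−A) = (0.95)(0.80) − (-0.25)(-0.30) = 0.6850
adj(I−A) = [[0.80, 0.25], [0.30, 0.95]]
(I − A)⁻¹ = adj(I−A) / det(I−A) ≈
  [   1.1679     0.3650]
  [   0.4380     1.3869]
First solve x = (I − A)⁻¹ d = adj(I−A)·d / det(I−A); in particular x_C = (0.80·480 + 0.25·310) / 0.6850 = 461.50 / 0.6850 ≈ 673.72263.
Intermediate flow from P to C: z_PC = a_PC · x_C = 0.30 × 461.50 / 0.6850 = 138.45 / 0.6850 ≈ 202.117.

z_PC = 202.117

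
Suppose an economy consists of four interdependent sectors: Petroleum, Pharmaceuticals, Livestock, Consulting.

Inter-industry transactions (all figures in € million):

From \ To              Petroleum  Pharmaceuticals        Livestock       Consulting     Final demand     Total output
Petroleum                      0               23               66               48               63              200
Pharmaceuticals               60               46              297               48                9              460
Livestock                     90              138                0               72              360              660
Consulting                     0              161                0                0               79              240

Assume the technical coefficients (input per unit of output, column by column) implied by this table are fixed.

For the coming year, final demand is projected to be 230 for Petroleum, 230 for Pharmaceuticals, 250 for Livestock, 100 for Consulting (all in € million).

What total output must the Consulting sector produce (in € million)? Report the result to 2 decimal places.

x_4 = 424.51

Technical coefficients a_ij = z_ij / X_j:
  a_11 = 0/200 = 0.00, a_21 = 60/200 = 0.30, a_31 = 90/200 = 0.45, a_41 = 0/200 = 0.00
  a_12 = 23/460 = 0.05, a_22 = 46/460 = 0.10, a_32 = 138/460 = 0.30, a_42 = 161/460 = 0.35
  a_13 = 66/660 = 0.10, a_23 = 297/660 = 0.45, a_33 = 0/660 = 0.00, a_43 = 0/660 = 0.00
  a_14 = 48/240 = 0.20, a_24 = 48/240 = 0.20, a_34 = 72/240 = 0.30, a_44 = 0/240 = 0.00
I − A =
  [   1.00    -0.05    -0.10    -0.20]
  [  -0.30     0.90    -0.45    -0.20]
  [  -0.45    -0.30     1.00    -0.30]
  [   0.00    -0.35     0.00     1.00]
Compute the cofactors C_ij = (−1)^(i+j)·(3×3 minor ij) of I−A; the adjugate is their transpose:
adj(I−A) = Cᵀ =
  [ 0.647750   0.160500   0.137000   0.202750]
  [ 0.502500   0.955000   0.480000   0.435500]
  [ 0.495000   0.459000   0.794000   0.429000]
  [ 0.175875   0.334250   0.168000   0.690375]
det(I−A) = Σ_j (I−A)_1j·C_1j = (1.00)(0.647750) + (-0.05)(0.502500) + (-0.10)(0.495000) + (-0.20)(0.175875) = 0.53795
(I − A)⁻¹ = adj(I−A) / det(I−A) ≈
  [   1.2041     0.2984     0.2547     0.3769]
  [   0.9341     1.7753     0.8923     0.8096]
  [   0.9202     0.8532     1.4760     0.7975]
  [   0.3269     0.6213     0.3123     1.2833]
x = (I − A)⁻¹ d = adj(I−A)·d / det(I−A), with det(I−A) = 0.53795:
  x_1 = (0.647750·230 + 0.160500·230 + 0.137000·250 + 0.202750·100) / 0.53795 = 240.4225 / 0.53795 ≈ 446.92
  x_2 = (0.502500·230 + 0.955000·230 + 0.480000·250 + 0.435500·100) / 0.53795 = 498.775 / 0.53795 ≈ 927.18
  x_3 = (0.495000·230 + 0.459000·230 + 0.794000·250 + 0.429000·100) / 0.53795 = 460.82 / 0.53795 ≈ 856.62
  x_4 = (0.175875·230 + 0.334250·230 + 0.168000·250 + 0.690375·100) / 0.53795 = 228.36625 / 0.53795 ≈ 424.51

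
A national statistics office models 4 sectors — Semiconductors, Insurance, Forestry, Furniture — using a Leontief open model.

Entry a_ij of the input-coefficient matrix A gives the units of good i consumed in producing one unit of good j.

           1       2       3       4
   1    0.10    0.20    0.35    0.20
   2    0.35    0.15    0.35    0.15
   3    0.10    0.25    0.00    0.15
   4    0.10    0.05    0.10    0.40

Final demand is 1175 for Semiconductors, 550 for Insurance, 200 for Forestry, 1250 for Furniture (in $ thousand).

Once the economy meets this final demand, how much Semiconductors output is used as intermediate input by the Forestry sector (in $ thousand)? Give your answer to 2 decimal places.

z_13 = 671.52

I − A =
  [   0.90    -0.20    -0.35    -0.20]
  [  -0.35     0.85    -0.35    -0.15]
  [  -0.10    -0.25     1.00    -0.15]
  [  -0.10    -0.05    -0.10     0.60]
Compute the cofactors C_ij = (−1)^(i+j)·(3×3 minor ij) of I−A; the adjugate is their transpose:
adj(I−A) = Cᵀ =
  [ 0.430875   0.187125   0.241375   0.250750]
  [ 0.247500   0.478250   0.281250   0.272375]
  [ 0.121875   0.152750   0.386750   0.175500]
  [ 0.112750   0.096500   0.128125   0.548875]
det(I−A) = Σ_j (I−A)_1j·C_1j = (0.90)(0.430875) + (-0.20)(0.247500) + (-0.35)(0.121875) + (-0.20)(0.112750) = 0.27308125
(I − A)⁻¹ = adj(I−A) / det(I−A) ≈
  [   1.5778     0.6852     0.8839     0.9182]
  [   0.9063     1.7513     1.0299     0.9974]
  [   0.4463     0.5594     1.4162     0.6427]
  [   0.4129     0.3534     0.4692     2.0099]
First solve x = (I − A)⁻¹ d = adj(I−A)·d / det(I−A); in particular x_3 = (0.121875·1175 + 0.152750·550 + 0.386750·200 + 0.175500·1250) / 0.27308125 = 523.940625 / 0.27308125 ≈ 1918.6254.
Intermediate flow from 1 to 3: z_13 = a_13 · x_3 = 0.35 × 523.940625 / 0.27308125 = 183.37921875 / 0.27308125 ≈ 671.52.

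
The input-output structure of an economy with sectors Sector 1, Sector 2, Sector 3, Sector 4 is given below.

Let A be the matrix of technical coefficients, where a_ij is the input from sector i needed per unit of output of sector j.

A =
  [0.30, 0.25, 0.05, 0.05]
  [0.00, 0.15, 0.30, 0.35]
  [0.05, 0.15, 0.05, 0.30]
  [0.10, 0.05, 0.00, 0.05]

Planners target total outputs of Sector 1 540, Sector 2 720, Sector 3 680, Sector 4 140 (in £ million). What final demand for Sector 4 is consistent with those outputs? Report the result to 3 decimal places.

I − A =
  [   0.70    -0.25    -0.05    -0.05]
  [   0.00     0.85    -0.30    -0.35]
  [  -0.05    -0.15     0.95    -0.30]
  [  -0.10    -0.05     0.00     0.95]
d = (I − A) x:
  d_1 = (+0.70)·540 + (-0.25)·720 + (-0.05)·680 + (-0.05)·140 = 157.000
  d_2 = (+0.00)·540 + (+0.85)·720 + (-0.30)·680 + (-0.35)·140 = 359.000
  d_3 = (-0.05)·540 + (-0.15)·720 + (+0.95)·680 + (-0.30)·140 = 469.000
  d_4 = (-0.10)·540 + (-0.05)·720 + (+0.00)·680 + (+0.95)·140 = 43.000

d_4 = 43.000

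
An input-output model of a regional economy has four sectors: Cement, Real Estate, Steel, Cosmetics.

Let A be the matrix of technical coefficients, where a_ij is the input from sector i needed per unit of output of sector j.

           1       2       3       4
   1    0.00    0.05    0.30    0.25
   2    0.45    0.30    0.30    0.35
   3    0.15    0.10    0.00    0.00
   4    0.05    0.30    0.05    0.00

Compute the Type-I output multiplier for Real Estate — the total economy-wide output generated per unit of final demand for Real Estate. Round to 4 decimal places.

m_2 = 3.3612

I − A =
  [   1.00    -0.05    -0.30    -0.25]
  [  -0.45     0.70    -0.30    -0.35]
  [  -0.15    -0.10     1.00     0.00]
  [  -0.05    -0.30    -0.05     1.00]
Compute the cofactors C_ij = (−1)^(i+j)·(3×3 minor ij) of I−A; the adjugate is their transpose:
adj(I−A) = Cᵀ =
  [ 0.563250   0.156250   0.225625   0.195500]
  [ 0.515125   0.940625   0.459625   0.458000]
  [ 0.136000   0.117500   0.529125   0.075125]
  [ 0.189500   0.295875   0.175625   0.600250]
det(I−A) = Σ_j (I−A)_1j·C_1j = (1.00)(0.563250) + (-0.05)(0.515125) + (-0.30)(0.136000) + (-0.25)(0.189500) = 0.44931875
(I − A)⁻¹ = adj(I−A) / det(I−A) ≈
  [   1.25356     0.34775     0.50215     0.43510]
  [   1.14646     2.09345     1.02294     1.01932]
  [   0.30268     0.26151     1.17762     0.16720]
  [   0.42175     0.65850     0.39087     1.33591]
The output multiplier for sector j is the column-j sum of the Leontief inverse (I − A)⁻¹ = adj(I−A) / det(I−A).
Column 2 of adj(I−A): (0.156250, 0.940625, 0.117500, 0.295875); det(I−A) = 0.44931875.
m_2 = (0.156250 + 0.940625 + 0.117500 + 0.295875) / 0.44931875 = 1.51025 / 0.44931875 ≈ 3.3612.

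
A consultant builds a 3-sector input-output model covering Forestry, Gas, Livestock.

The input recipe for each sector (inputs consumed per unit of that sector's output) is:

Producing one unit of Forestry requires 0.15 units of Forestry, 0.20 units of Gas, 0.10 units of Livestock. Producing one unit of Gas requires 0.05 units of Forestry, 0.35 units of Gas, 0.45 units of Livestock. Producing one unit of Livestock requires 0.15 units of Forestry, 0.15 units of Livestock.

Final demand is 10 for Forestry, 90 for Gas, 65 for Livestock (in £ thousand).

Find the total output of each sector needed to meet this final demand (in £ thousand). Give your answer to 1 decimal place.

x_F = 49.7, x_G = 153.8, x_L = 163.7

I − A =
  [   0.85    -0.05    -0.15]
  [  -0.20     0.65     0.00]
  [  -0.10    -0.45     0.85]
Cofactors of I−A, C_ij = (−1)^(i+j)·(minor ij) (rows/columns in the sector order above):
  C_11 = (0.65)(0.85) − (0.00)(-0.45) = 0.5525
  C_12 = −[(-0.20)(0.85) − (0.00)(-0.10)] = 0.1700
  C_13 = (-0.20)(-0.45) − (0.65)(-0.10) = 0.1550
  C_21 = −[(-0.05)(0.85) − (-0.15)(-0.45)] = 0.1100
  C_22 = (0.85)(0.85) − (-0.15)(-0.10) = 0.7075
  C_23 = −[(0.85)(-0.45) − (-0.05)(-0.10)] = 0.3875
  C_31 = (-0.05)(0.00) − (-0.15)(0.65) = 0.0975
  C_32 = −[(0.85)(0.00) − (-0.15)(-0.20)] = 0.0300
  C_33 = (0.85)(0.65) − (-0.05)(-0.20) = 0.5425
det(I−A) = Σ_j (I−A)_1j·C_1j = (0.85)(0.5525) + (-0.05)(0.1700) + (-0.15)(0.1550) = 0.437875
adj(I−A) = Cᵀ =
  [ 0.5525   0.1100   0.0975]
  [ 0.1700   0.7075   0.0300]
  [ 0.1550   0.3875   0.5425]
(I − A)⁻¹ = adj(I−A) / det(I−A) ≈
  [   1.2618     0.2512     0.2227]
  [   0.3882     1.6158     0.0685]
  [   0.3540     0.8850     1.2389]
x = (I − A)⁻¹ d = adj(I−A)·d / det(I−A), with det(I−A) = 0.437875:
  x_F = (0.5525·10 + 0.1100·90 + 0.0975·65) / 0.437875 = 21.7625 / 0.437875 ≈ 49.7
  x_G = (0.1700·10 + 0.7075·90 + 0.0300·65) / 0.437875 = 67.325 / 0.437875 ≈ 153.8
  x_L = (0.1550·10 + 0.3875·90 + 0.5425·65) / 0.437875 = 71.6875 / 0.437875 ≈ 163.7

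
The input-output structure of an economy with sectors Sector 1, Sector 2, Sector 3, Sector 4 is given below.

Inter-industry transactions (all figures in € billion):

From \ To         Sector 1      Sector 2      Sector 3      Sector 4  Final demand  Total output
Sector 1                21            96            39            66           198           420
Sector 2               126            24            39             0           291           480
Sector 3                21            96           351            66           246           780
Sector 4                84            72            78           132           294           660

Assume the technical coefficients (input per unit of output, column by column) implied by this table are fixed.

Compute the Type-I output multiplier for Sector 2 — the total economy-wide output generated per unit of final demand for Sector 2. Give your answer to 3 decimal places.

m_2 = 2.383

Technical coefficients a_ij = z_ij / X_j:
  a_11 = 21/420 = 0.05, a_21 = 126/420 = 0.30, a_31 = 21/420 = 0.05, a_41 = 84/420 = 0.20
  a_12 = 96/480 = 0.20, a_22 = 24/480 = 0.05, a_32 = 96/480 = 0.20, a_42 = 72/480 = 0.15
  a_13 = 39/780 = 0.05, a_23 = 39/780 = 0.05, a_33 = 351/780 = 0.45, a_43 = 78/780 = 0.10
  a_14 = 66/660 = 0.10, a_24 = 0/660 = 0.00, a_34 = 66/660 = 0.10, a_44 = 132/660 = 0.20
I − A =
  [   0.95    -0.20    -0.05    -0.10]
  [  -0.30     0.95    -0.05     0.00]
  [  -0.05    -0.20     0.55    -0.10]
  [  -0.20    -0.15    -0.10     0.80]
Compute the cofactors C_ij = (−1)^(i+j)·(3×3 minor ij) of I−A; the adjugate is their transpose:
adj(I−A) = Cᵀ =
  [ 0.399750   0.105000   0.056250   0.057000]
  [ 0.132000   0.394000   0.052000   0.023000]
  [ 0.109500   0.175000   0.650500   0.095000]
  [ 0.138375   0.122000   0.105125   0.448000]
det(I−A) = Σ_j (I−A)_1j·C_1j = (0.95)(0.399750) + (-0.20)(0.132000) + (-0.05)(0.109500) + (-0.10)(0.138375) = 0.33405
(I − A)⁻¹ = adj(I−A) / det(I−A) ≈
  [   1.1967     0.3143     0.1684     0.1706]
  [   0.3952     1.1795     0.1557     0.0689]
  [   0.3278     0.5239     1.9473     0.2844]
  [   0.4142     0.3652     0.3147     1.3411]
The output multiplier for sector j is the column-j sum of the Leontief inverse (I − A)⁻¹ = adj(I−A) / det(I−A).
Column 2 of adj(I−A): (0.105000, 0.394000, 0.175000, 0.122000); det(I−A) = 0.33405.
m_2 = (0.105000 + 0.394000 + 0.175000 + 0.122000) / 0.33405 = 0.796 / 0.33405 ≈ 2.383.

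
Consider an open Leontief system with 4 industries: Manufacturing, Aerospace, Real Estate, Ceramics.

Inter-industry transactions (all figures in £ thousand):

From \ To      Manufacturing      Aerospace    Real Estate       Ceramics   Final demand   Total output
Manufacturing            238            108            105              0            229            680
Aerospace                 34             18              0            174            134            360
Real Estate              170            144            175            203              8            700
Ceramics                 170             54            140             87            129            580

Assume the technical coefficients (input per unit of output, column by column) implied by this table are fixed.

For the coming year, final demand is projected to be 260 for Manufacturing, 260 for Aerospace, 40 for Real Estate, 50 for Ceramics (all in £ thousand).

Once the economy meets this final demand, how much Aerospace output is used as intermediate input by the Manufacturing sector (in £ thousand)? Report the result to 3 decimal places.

Technical coefficients a_ij = z_ij / X_j:
  a_11 = 238/680 = 0.35, a_21 = 34/680 = 0.05, a_31 = 170/680 = 0.25, a_41 = 170/680 = 0.25
  a_12 = 108/360 = 0.30, a_22 = 18/360 = 0.05, a_32 = 144/360 = 0.40, a_42 = 54/360 = 0.15
  a_13 = 105/700 = 0.15, a_23 = 0/700 = 0.00, a_33 = 175/700 = 0.25, a_43 = 140/700 = 0.20
  a_14 = 0/580 = 0.00, a_24 = 174/580 = 0.30, a_34 = 203/580 = 0.35, a_44 = 87/580 = 0.15
I − A =
  [   0.65    -0.30    -0.15     0.00]
  [  -0.05     0.95     0.00    -0.30]
  [  -0.25    -0.40     0.75    -0.35]
  [  -0.25    -0.15    -0.20     0.85]
Compute the cofactors C_ij = (−1)^(i+j)·(3×3 minor ij) of I−A; the adjugate is their transpose:
adj(I−A) = Cᵀ =
  [ 0.481375   0.229125   0.132375   0.135375]
  [ 0.099625   0.323875   0.056625   0.137625]
  [ 0.323375   0.345125   0.460375   0.311375]
  [ 0.235250   0.205750   0.157250   0.413250]
det(I−A) = Σ_j (I−A)_1j·C_1j = (0.65)(0.481375) + (-0.30)(0.099625) + (-0.15)(0.323375) + (0.00)(0.235250) = 0.2345
(I − A)⁻¹ = adj(I−A) / det(I−A) ≈
  [   2.0528     0.9771     0.5645     0.5773]
  [   0.4248     1.3811     0.2415     0.5869]
  [   1.3790     1.4717     1.9632     1.3278]
  [   1.0032     0.8774     0.6706     1.7623]
First solve x = (I − A)⁻¹ d = adj(I−A)·d / det(I−A); in particular x_1 = (0.481375·260 + 0.229125·260 + 0.132375·40 + 0.135375·50) / 0.2345 = 196.79375 / 0.2345 ≈ 839.20576.
Intermediate flow from 2 to 1: z_21 = a_21 · x_1 = 0.05 × 196.79375 / 0.2345 = 9.8396875 / 0.2345 ≈ 41.960.

z_21 = 41.960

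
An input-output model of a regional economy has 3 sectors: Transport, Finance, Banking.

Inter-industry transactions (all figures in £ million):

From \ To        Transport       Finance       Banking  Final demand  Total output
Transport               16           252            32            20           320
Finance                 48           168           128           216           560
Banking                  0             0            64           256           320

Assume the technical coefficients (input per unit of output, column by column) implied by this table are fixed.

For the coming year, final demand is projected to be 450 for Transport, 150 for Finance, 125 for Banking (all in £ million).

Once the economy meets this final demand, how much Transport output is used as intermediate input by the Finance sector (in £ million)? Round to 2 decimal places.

z_12 = 204.64

Technical coefficients a_ij = z_ij / X_j:
  a_11 = 16/320 = 0.05, a_21 = 48/320 = 0.15, a_31 = 0/320 = 0.00
  a_12 = 252/560 = 0.45, a_22 = 168/560 = 0.30, a_32 = 0/560 = 0.00
  a_13 = 32/320 = 0.10, a_23 = 128/320 = 0.40, a_33 = 64/320 = 0.20
I − A =
  [   0.95    -0.45    -0.10]
  [  -0.15     0.70    -0.40]
  [   0.00     0.00     0.80]
Cofactors of I−A, C_ij = (−1)^(i+j)·(minor ij) (rows/columns in the sector order above):
  C_11 = (0.70)(0.80) − (-0.40)(0.00) = 0.5600
  C_12 = −[(-0.15)(0.80) − (-0.40)(0.00)] = 0.1200
  C_13 = (-0.15)(0.00) − (0.70)(0.00) = 0.0000
  C_21 = −[(-0.45)(0.80) − (-0.10)(0.00)] = 0.3600
  C_22 = (0.95)(0.80) − (-0.10)(0.00) = 0.7600
  C_23 = −[(0.95)(0.00) − (-0.45)(0.00)] = 0.0000
  C_31 = (-0.45)(-0.40) − (-0.10)(0.70) = 0.2500
  C_32 = −[(0.95)(-0.40) − (-0.10)(-0.15)] = 0.3950
  C_33 = (0.95)(0.70) − (-0.45)(-0.15) = 0.5975
det(I−A) = Σ_j (I−A)_1j·C_1j = (0.95)(0.5600) + (-0.45)(0.1200) + (-0.10)(0.0000) = 0.4780
adj(I−A) = Cᵀ =
  [ 0.5600   0.3600   0.2500]
  [ 0.1200   0.7600   0.3950]
  [ 0.0000   0.0000   0.5975]
(I − A)⁻¹ = adj(I−A) / det(I−A) ≈
  [   1.1715     0.7531     0.5230]
  [   0.2510     1.5900     0.8264]
  [   0.0000     0.0000     1.2500]
First solve x = (I − A)⁻¹ d = adj(I−A)·d / det(I−A); in particular x_2 = (0.1200·450 + 0.7600·150 + 0.3950·125) / 0.4780 = 217.375 / 0.4780 ≈ 454.7594.
Intermediate flow from 1 to 2: z_12 = a_12 · x_2 = 0.45 × 217.375 / 0.4780 = 97.81875 / 0.4780 ≈ 204.64.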